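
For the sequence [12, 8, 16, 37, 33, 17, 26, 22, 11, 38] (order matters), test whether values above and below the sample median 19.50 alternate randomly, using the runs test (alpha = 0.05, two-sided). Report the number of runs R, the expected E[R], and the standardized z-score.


Step 1: Compute median = 19.50; label A = above, B = below.
Labels in order: BBBAABAABA  (n_A = 5, n_B = 5)
Step 2: Count runs R = 6.
Step 3: Under H0 (random ordering), E[R] = 2*n_A*n_B/(n_A+n_B) + 1 = 2*5*5/10 + 1 = 6.0000.
        Var[R] = 2*n_A*n_B*(2*n_A*n_B - n_A - n_B) / ((n_A+n_B)^2 * (n_A+n_B-1)) = 2000/900 = 2.2222.
        SD[R] = 1.4907.
Step 4: R = E[R], so z = 0 with no continuity correction.
Step 5: Two-sided p-value via normal approximation = 2*(1 - Phi(|z|)) = 1.000000.
Step 6: alpha = 0.05. fail to reject H0.

R = 6, z = 0.0000, p = 1.000000, fail to reject H0.


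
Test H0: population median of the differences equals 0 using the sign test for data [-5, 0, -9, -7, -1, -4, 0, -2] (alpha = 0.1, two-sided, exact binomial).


Step 1: Discard zero differences. Original n = 8; n_eff = number of nonzero differences = 6.
Nonzero differences (with sign): -5, -9, -7, -1, -4, -2
Step 2: Count signs: positive = 0, negative = 6.
Step 3: Under H0: P(positive) = 0.5, so the number of positives S ~ Bin(6, 0.5).
Step 4: Two-sided exact p-value = sum of Bin(6,0.5) probabilities at or below the observed probability = 0.031250.
Step 5: alpha = 0.1. reject H0.

n_eff = 6, pos = 0, neg = 6, p = 0.031250, reject H0.


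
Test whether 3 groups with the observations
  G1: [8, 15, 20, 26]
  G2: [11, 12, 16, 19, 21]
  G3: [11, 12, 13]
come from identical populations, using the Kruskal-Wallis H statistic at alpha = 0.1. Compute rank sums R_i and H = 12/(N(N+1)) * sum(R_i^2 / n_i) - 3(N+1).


Step 1: Combine all N = 12 observations and assign midranks.
sorted (value, group, rank): (8,G1,1), (11,G2,2.5), (11,G3,2.5), (12,G2,4.5), (12,G3,4.5), (13,G3,6), (15,G1,7), (16,G2,8), (19,G2,9), (20,G1,10), (21,G2,11), (26,G1,12)
Step 2: Sum ranks within each group.
R_1 = 30 (n_1 = 4)
R_2 = 35 (n_2 = 5)
R_3 = 13 (n_3 = 3)
Step 3: H = 12/(N(N+1)) * sum(R_i^2/n_i) - 3(N+1)
     = 12/(12*13) * (30^2/4 + 35^2/5 + 13^2/3) - 3*13
     = 0.076923 * 526.333 - 39
     = 1.487179.
Step 4: Ties present; correction factor C = 1 - 12/(12^3 - 12) = 0.993007. Corrected H = 1.487179 / 0.993007 = 1.497653.
Step 5: Under H0, H ~ chi^2(2); p-value = 0.472921.
Step 6: alpha = 0.1. fail to reject H0.

H = 1.4977, df = 2, p = 0.472921, fail to reject H0.


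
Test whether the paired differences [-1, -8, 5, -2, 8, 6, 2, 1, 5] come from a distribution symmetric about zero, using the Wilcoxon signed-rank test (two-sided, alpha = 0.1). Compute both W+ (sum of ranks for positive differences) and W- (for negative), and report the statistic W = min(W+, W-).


Step 1: Drop any zero differences (none here) and take |d_i|.
|d| = [1, 8, 5, 2, 8, 6, 2, 1, 5]
Step 2: Midrank |d_i| (ties get averaged ranks).
ranks: |1|->1.5, |8|->8.5, |5|->5.5, |2|->3.5, |8|->8.5, |6|->7, |2|->3.5, |1|->1.5, |5|->5.5
Step 3: Attach original signs; sum ranks with positive sign and with negative sign.
W+ = 5.5 + 8.5 + 7 + 3.5 + 1.5 + 5.5 = 31.5
W- = 1.5 + 8.5 + 3.5 = 13.5
(Check: W+ + W- = 45 should equal n(n+1)/2 = 45.)
Step 4: Test statistic W = min(W+, W-) = 13.5.
Step 5: Ties in |d|, so use the tie-corrected normal approximation.
        E[W] = n(n+1)/4 = 9*10/4 = 22.5.
        Tie groups: |d|=1 (t=2), |d|=2 (t=2), |d|=5 (t=2), |d|=8 (t=2); sum(t^3 - t) = 24.
        Var[W] = n(n+1)(2n+1)/24 - sum(t^3-t)/48 = 1710/24 - 24/48 = 70.75.
        z = (W - E[W]) / sqrt(Var[W]) = (13.5 - 22.5) / 8.4113 = -1.0700.
        Two-sided p = 2*Phi(z) = 0.284624.
Step 6: alpha = 0.1. fail to reject H0.

W+ = 31.5, W- = 13.5, W = min = 13.5, p = 0.284624, fail to reject H0.


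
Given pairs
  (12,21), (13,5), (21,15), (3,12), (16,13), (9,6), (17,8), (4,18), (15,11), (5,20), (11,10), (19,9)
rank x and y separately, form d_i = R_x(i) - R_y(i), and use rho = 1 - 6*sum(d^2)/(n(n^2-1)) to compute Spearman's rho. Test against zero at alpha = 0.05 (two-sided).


Step 1: Rank x and y separately (midranks; no ties here).
rank(x): 12->6, 13->7, 21->12, 3->1, 16->9, 9->4, 17->10, 4->2, 15->8, 5->3, 11->5, 19->11
rank(y): 21->12, 5->1, 15->9, 12->7, 13->8, 6->2, 8->3, 18->10, 11->6, 20->11, 10->5, 9->4
Step 2: d_i = R_x(i) - R_y(i); compute d_i^2.
  (6-12)^2=36, (7-1)^2=36, (12-9)^2=9, (1-7)^2=36, (9-8)^2=1, (4-2)^2=4, (10-3)^2=49, (2-10)^2=64, (8-6)^2=4, (3-11)^2=64, (5-5)^2=0, (11-4)^2=49
sum(d^2) = 352.
Step 3: rho = 1 - 6*352 / (12*(12^2 - 1)) = 1 - 2112/1716 = -0.230769.
Step 4: Under H0, t = rho * sqrt((n-2)/(1-rho^2)) = -0.7500 ~ t(10).
Step 5: Two-sided p-value from the t-distribution with 10 df = 0.470532.
Step 6: alpha = 0.05. fail to reject H0.

rho = -0.2308, p = 0.470532, fail to reject H0 at alpha = 0.05.


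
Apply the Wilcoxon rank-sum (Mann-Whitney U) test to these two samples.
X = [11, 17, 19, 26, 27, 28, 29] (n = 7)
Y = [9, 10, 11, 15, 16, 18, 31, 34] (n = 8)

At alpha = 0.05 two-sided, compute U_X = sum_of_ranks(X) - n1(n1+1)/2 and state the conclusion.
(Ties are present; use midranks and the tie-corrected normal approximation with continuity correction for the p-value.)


Step 1: Combine and sort all 15 observations; assign midranks.
sorted (value, group): (9,Y), (10,Y), (11,X), (11,Y), (15,Y), (16,Y), (17,X), (18,Y), (19,X), (26,X), (27,X), (28,X), (29,X), (31,Y), (34,Y)
ranks: 9->1, 10->2, 11->3.5, 11->3.5, 15->5, 16->6, 17->7, 18->8, 19->9, 26->10, 27->11, 28->12, 29->13, 31->14, 34->15
Step 2: Rank sum for X: R1 = 3.5 + 7 + 9 + 10 + 11 + 12 + 13 = 65.5.
Step 3: U_X = R1 - n1(n1+1)/2 = 65.5 - 7*8/2 = 65.5 - 28 = 37.5.
       U_Y = n1*n2 - U_X = 56 - 37.5 = 18.5.
Step 4: Ties are present, so use the tie-corrected normal approximation (with continuity correction) for the p-value.
Step 5: p-value = 0.297190; compare to alpha = 0.05. fail to reject H0.

U_X = 37.5, p = 0.297190, fail to reject H0 at alpha = 0.05.


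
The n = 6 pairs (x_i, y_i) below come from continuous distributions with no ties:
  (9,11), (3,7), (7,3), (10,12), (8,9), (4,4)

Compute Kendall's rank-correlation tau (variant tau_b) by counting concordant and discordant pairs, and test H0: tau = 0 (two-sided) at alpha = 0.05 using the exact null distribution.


Step 1: Enumerate the 15 unordered pairs (i,j) with i<j and classify each by sign(x_j-x_i) * sign(y_j-y_i).
  (1,2):dx=-6,dy=-4->C; (1,3):dx=-2,dy=-8->C; (1,4):dx=+1,dy=+1->C; (1,5):dx=-1,dy=-2->C
  (1,6):dx=-5,dy=-7->C; (2,3):dx=+4,dy=-4->D; (2,4):dx=+7,dy=+5->C; (2,5):dx=+5,dy=+2->C
  (2,6):dx=+1,dy=-3->D; (3,4):dx=+3,dy=+9->C; (3,5):dx=+1,dy=+6->C; (3,6):dx=-3,dy=+1->D
  (4,5):dx=-2,dy=-3->C; (4,6):dx=-6,dy=-8->C; (5,6):dx=-4,dy=-5->C
Step 2: C = 12, D = 3, total pairs = 15.
Step 3: tau = (C - D)/(n(n-1)/2) = (12 - 3)/15 = 0.600000.
Step 4: Exact two-sided p-value (enumerate n! = 720 permutations of y under H0): p = 0.136111.
Step 5: alpha = 0.05. fail to reject H0.

tau_b = 0.6000 (C=12, D=3), p = 0.136111, fail to reject H0.


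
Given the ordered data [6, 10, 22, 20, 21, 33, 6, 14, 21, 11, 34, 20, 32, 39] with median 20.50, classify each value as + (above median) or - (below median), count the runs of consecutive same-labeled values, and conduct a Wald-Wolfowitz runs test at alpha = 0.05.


Step 1: Compute median = 20.50; label A = above, B = below.
Labels in order: BBABAABBABABAA  (n_A = 7, n_B = 7)
Step 2: Count runs R = 10.
Step 3: Under H0 (random ordering), E[R] = 2*n_A*n_B/(n_A+n_B) + 1 = 2*7*7/14 + 1 = 8.0000.
        Var[R] = 2*n_A*n_B*(2*n_A*n_B - n_A - n_B) / ((n_A+n_B)^2 * (n_A+n_B-1)) = 8232/2548 = 3.2308.
        SD[R] = 1.7974.
Step 4: Continuity-corrected z = (R - 0.5 - E[R]) / SD[R] = (10 - 0.5 - 8.0000) / 1.7974 = 0.8345.
Step 5: Two-sided p-value via normal approximation = 2*(1 - Phi(|z|)) = 0.403986.
Step 6: alpha = 0.05. fail to reject H0.

R = 10, z = 0.8345, p = 0.403986, fail to reject H0.


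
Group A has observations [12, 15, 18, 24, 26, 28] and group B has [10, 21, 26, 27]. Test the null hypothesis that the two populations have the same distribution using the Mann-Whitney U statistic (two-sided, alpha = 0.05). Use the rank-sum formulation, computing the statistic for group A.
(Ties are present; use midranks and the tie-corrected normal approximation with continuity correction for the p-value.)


Step 1: Combine and sort all 10 observations; assign midranks.
sorted (value, group): (10,Y), (12,X), (15,X), (18,X), (21,Y), (24,X), (26,X), (26,Y), (27,Y), (28,X)
ranks: 10->1, 12->2, 15->3, 18->4, 21->5, 24->6, 26->7.5, 26->7.5, 27->9, 28->10
Step 2: Rank sum for X: R1 = 2 + 3 + 4 + 6 + 7.5 + 10 = 32.5.
Step 3: U_X = R1 - n1(n1+1)/2 = 32.5 - 6*7/2 = 32.5 - 21 = 11.5.
       U_Y = n1*n2 - U_X = 24 - 11.5 = 12.5.
Step 4: Ties are present, so use the tie-corrected normal approximation (with continuity correction) for the p-value.
Step 5: p-value = 1.000000; compare to alpha = 0.05. fail to reject H0.

U_X = 11.5, p = 1.000000, fail to reject H0 at alpha = 0.05.


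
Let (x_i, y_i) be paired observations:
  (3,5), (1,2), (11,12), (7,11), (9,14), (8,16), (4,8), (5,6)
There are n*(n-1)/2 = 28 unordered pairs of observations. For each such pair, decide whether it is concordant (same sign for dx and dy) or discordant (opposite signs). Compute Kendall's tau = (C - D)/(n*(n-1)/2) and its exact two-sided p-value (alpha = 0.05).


Step 1: Enumerate the 28 unordered pairs (i,j) with i<j and classify each by sign(x_j-x_i) * sign(y_j-y_i).
  (1,2):dx=-2,dy=-3->C; (1,3):dx=+8,dy=+7->C; (1,4):dx=+4,dy=+6->C; (1,5):dx=+6,dy=+9->C
  (1,6):dx=+5,dy=+11->C; (1,7):dx=+1,dy=+3->C; (1,8):dx=+2,dy=+1->C; (2,3):dx=+10,dy=+10->C
  (2,4):dx=+6,dy=+9->C; (2,5):dx=+8,dy=+12->C; (2,6):dx=+7,dy=+14->C; (2,7):dx=+3,dy=+6->C
  (2,8):dx=+4,dy=+4->C; (3,4):dx=-4,dy=-1->C; (3,5):dx=-2,dy=+2->D; (3,6):dx=-3,dy=+4->D
  (3,7):dx=-7,dy=-4->C; (3,8):dx=-6,dy=-6->C; (4,5):dx=+2,dy=+3->C; (4,6):dx=+1,dy=+5->C
  (4,7):dx=-3,dy=-3->C; (4,8):dx=-2,dy=-5->C; (5,6):dx=-1,dy=+2->D; (5,7):dx=-5,dy=-6->C
  (5,8):dx=-4,dy=-8->C; (6,7):dx=-4,dy=-8->C; (6,8):dx=-3,dy=-10->C; (7,8):dx=+1,dy=-2->D
Step 2: C = 24, D = 4, total pairs = 28.
Step 3: tau = (C - D)/(n(n-1)/2) = (24 - 4)/28 = 0.714286.
Step 4: Exact two-sided p-value (enumerate n! = 40320 permutations of y under H0): p = 0.014137.
Step 5: alpha = 0.05. reject H0.

tau_b = 0.7143 (C=24, D=4), p = 0.014137, reject H0.


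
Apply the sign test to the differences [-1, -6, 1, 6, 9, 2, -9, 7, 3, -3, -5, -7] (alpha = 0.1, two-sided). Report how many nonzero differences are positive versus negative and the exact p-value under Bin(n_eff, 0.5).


Step 1: Discard zero differences. Original n = 12; n_eff = number of nonzero differences = 12.
Nonzero differences (with sign): -1, -6, +1, +6, +9, +2, -9, +7, +3, -3, -5, -7
Step 2: Count signs: positive = 6, negative = 6.
Step 3: Under H0: P(positive) = 0.5, so the number of positives S ~ Bin(12, 0.5).
Step 4: Two-sided exact p-value = sum of Bin(12,0.5) probabilities at or below the observed probability = 1.000000.
Step 5: alpha = 0.1. fail to reject H0.

n_eff = 12, pos = 6, neg = 6, p = 1.000000, fail to reject H0.


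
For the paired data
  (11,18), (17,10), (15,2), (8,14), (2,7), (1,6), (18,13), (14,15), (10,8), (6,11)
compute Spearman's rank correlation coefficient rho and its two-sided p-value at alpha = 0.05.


Step 1: Rank x and y separately (midranks; no ties here).
rank(x): 11->6, 17->9, 15->8, 8->4, 2->2, 1->1, 18->10, 14->7, 10->5, 6->3
rank(y): 18->10, 10->5, 2->1, 14->8, 7->3, 6->2, 13->7, 15->9, 8->4, 11->6
Step 2: d_i = R_x(i) - R_y(i); compute d_i^2.
  (6-10)^2=16, (9-5)^2=16, (8-1)^2=49, (4-8)^2=16, (2-3)^2=1, (1-2)^2=1, (10-7)^2=9, (7-9)^2=4, (5-4)^2=1, (3-6)^2=9
sum(d^2) = 122.
Step 3: rho = 1 - 6*122 / (10*(10^2 - 1)) = 1 - 732/990 = 0.260606.
Step 4: Under H0, t = rho * sqrt((n-2)/(1-rho^2)) = 0.7635 ~ t(8).
Step 5: Two-sided p-value from the t-distribution with 8 df = 0.467089.
Step 6: alpha = 0.05. fail to reject H0.

rho = 0.2606, p = 0.467089, fail to reject H0 at alpha = 0.05.


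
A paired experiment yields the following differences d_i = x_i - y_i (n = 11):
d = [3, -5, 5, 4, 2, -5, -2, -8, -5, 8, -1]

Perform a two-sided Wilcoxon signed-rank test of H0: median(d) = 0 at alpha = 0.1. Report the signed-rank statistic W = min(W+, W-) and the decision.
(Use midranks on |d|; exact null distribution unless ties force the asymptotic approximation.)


Step 1: Drop any zero differences (none here) and take |d_i|.
|d| = [3, 5, 5, 4, 2, 5, 2, 8, 5, 8, 1]
Step 2: Midrank |d_i| (ties get averaged ranks).
ranks: |3|->4, |5|->7.5, |5|->7.5, |4|->5, |2|->2.5, |5|->7.5, |2|->2.5, |8|->10.5, |5|->7.5, |8|->10.5, |1|->1
Step 3: Attach original signs; sum ranks with positive sign and with negative sign.
W+ = 4 + 7.5 + 5 + 2.5 + 10.5 = 29.5
W- = 7.5 + 7.5 + 2.5 + 10.5 + 7.5 + 1 = 36.5
(Check: W+ + W- = 66 should equal n(n+1)/2 = 66.)
Step 4: Test statistic W = min(W+, W-) = 29.5.
Step 5: Ties in |d|, so use the tie-corrected normal approximation.
        E[W] = n(n+1)/4 = 11*12/4 = 33.
        Tie groups: |d|=2 (t=2), |d|=5 (t=4), |d|=8 (t=2); sum(t^3 - t) = 72.
        Var[W] = n(n+1)(2n+1)/24 - sum(t^3-t)/48 = 3036/24 - 72/48 = 125.
        z = (W - E[W]) / sqrt(Var[W]) = (29.5 - 33) / 11.1803 = -0.3130.
        Two-sided p = 2*Phi(z) = 0.754243.
Step 6: alpha = 0.1. fail to reject H0.

W+ = 29.5, W- = 36.5, W = min = 29.5, p = 0.754243, fail to reject H0.


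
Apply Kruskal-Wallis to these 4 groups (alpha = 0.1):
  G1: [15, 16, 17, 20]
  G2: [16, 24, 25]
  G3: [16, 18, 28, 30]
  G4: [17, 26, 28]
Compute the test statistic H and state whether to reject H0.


Step 1: Combine all N = 14 observations and assign midranks.
sorted (value, group, rank): (15,G1,1), (16,G1,3), (16,G2,3), (16,G3,3), (17,G1,5.5), (17,G4,5.5), (18,G3,7), (20,G1,8), (24,G2,9), (25,G2,10), (26,G4,11), (28,G3,12.5), (28,G4,12.5), (30,G3,14)
Step 2: Sum ranks within each group.
R_1 = 17.5 (n_1 = 4)
R_2 = 22 (n_2 = 3)
R_3 = 36.5 (n_3 = 4)
R_4 = 29 (n_4 = 3)
Step 3: H = 12/(N(N+1)) * sum(R_i^2/n_i) - 3(N+1)
     = 12/(14*15) * (17.5^2/4 + 22^2/3 + 36.5^2/4 + 29^2/3) - 3*15
     = 0.057143 * 851.292 - 45
     = 3.645238.
Step 4: Ties present; correction factor C = 1 - 36/(14^3 - 14) = 0.986813. Corrected H = 3.645238 / 0.986813 = 3.693950.
Step 5: Under H0, H ~ chi^2(3); p-value = 0.296465.
Step 6: alpha = 0.1. fail to reject H0.

H = 3.6939, df = 3, p = 0.296465, fail to reject H0.


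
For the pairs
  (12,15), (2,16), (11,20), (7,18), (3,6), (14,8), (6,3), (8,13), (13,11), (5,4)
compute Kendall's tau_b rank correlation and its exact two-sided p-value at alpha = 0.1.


Step 1: Enumerate the 45 unordered pairs (i,j) with i<j and classify each by sign(x_j-x_i) * sign(y_j-y_i).
  (1,2):dx=-10,dy=+1->D; (1,3):dx=-1,dy=+5->D; (1,4):dx=-5,dy=+3->D; (1,5):dx=-9,dy=-9->C
  (1,6):dx=+2,dy=-7->D; (1,7):dx=-6,dy=-12->C; (1,8):dx=-4,dy=-2->C; (1,9):dx=+1,dy=-4->D
  (1,10):dx=-7,dy=-11->C; (2,3):dx=+9,dy=+4->C; (2,4):dx=+5,dy=+2->C; (2,5):dx=+1,dy=-10->D
  (2,6):dx=+12,dy=-8->D; (2,7):dx=+4,dy=-13->D; (2,8):dx=+6,dy=-3->D; (2,9):dx=+11,dy=-5->D
  (2,10):dx=+3,dy=-12->D; (3,4):dx=-4,dy=-2->C; (3,5):dx=-8,dy=-14->C; (3,6):dx=+3,dy=-12->D
  (3,7):dx=-5,dy=-17->C; (3,8):dx=-3,dy=-7->C; (3,9):dx=+2,dy=-9->D; (3,10):dx=-6,dy=-16->C
  (4,5):dx=-4,dy=-12->C; (4,6):dx=+7,dy=-10->D; (4,7):dx=-1,dy=-15->C; (4,8):dx=+1,dy=-5->D
  (4,9):dx=+6,dy=-7->D; (4,10):dx=-2,dy=-14->C; (5,6):dx=+11,dy=+2->C; (5,7):dx=+3,dy=-3->D
  (5,8):dx=+5,dy=+7->C; (5,9):dx=+10,dy=+5->C; (5,10):dx=+2,dy=-2->D; (6,7):dx=-8,dy=-5->C
  (6,8):dx=-6,dy=+5->D; (6,9):dx=-1,dy=+3->D; (6,10):dx=-9,dy=-4->C; (7,8):dx=+2,dy=+10->C
  (7,9):dx=+7,dy=+8->C; (7,10):dx=-1,dy=+1->D; (8,9):dx=+5,dy=-2->D; (8,10):dx=-3,dy=-9->C
  (9,10):dx=-8,dy=-7->C
Step 2: C = 23, D = 22, total pairs = 45.
Step 3: tau = (C - D)/(n(n-1)/2) = (23 - 22)/45 = 0.022222.
Step 4: Exact two-sided p-value (enumerate n! = 3628800 permutations of y under H0): p = 1.000000.
Step 5: alpha = 0.1. fail to reject H0.

tau_b = 0.0222 (C=23, D=22), p = 1.000000, fail to reject H0.


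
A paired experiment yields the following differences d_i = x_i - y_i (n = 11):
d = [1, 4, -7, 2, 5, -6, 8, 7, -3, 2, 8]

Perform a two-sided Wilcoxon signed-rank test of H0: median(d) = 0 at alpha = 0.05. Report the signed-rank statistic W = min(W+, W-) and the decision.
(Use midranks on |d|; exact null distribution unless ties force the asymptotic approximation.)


Step 1: Drop any zero differences (none here) and take |d_i|.
|d| = [1, 4, 7, 2, 5, 6, 8, 7, 3, 2, 8]
Step 2: Midrank |d_i| (ties get averaged ranks).
ranks: |1|->1, |4|->5, |7|->8.5, |2|->2.5, |5|->6, |6|->7, |8|->10.5, |7|->8.5, |3|->4, |2|->2.5, |8|->10.5
Step 3: Attach original signs; sum ranks with positive sign and with negative sign.
W+ = 1 + 5 + 2.5 + 6 + 10.5 + 8.5 + 2.5 + 10.5 = 46.5
W- = 8.5 + 7 + 4 = 19.5
(Check: W+ + W- = 66 should equal n(n+1)/2 = 66.)
Step 4: Test statistic W = min(W+, W-) = 19.5.
Step 5: Ties in |d|, so use the tie-corrected normal approximation.
        E[W] = n(n+1)/4 = 11*12/4 = 33.
        Tie groups: |d|=2 (t=2), |d|=7 (t=2), |d|=8 (t=2); sum(t^3 - t) = 18.
        Var[W] = n(n+1)(2n+1)/24 - sum(t^3-t)/48 = 3036/24 - 18/48 = 126.125.
        z = (W - E[W]) / sqrt(Var[W]) = (19.5 - 33) / 11.2305 = -1.2021.
        Two-sided p = 2*Phi(z) = 0.229333.
Step 6: alpha = 0.05. fail to reject H0.

W+ = 46.5, W- = 19.5, W = min = 19.5, p = 0.229333, fail to reject H0.


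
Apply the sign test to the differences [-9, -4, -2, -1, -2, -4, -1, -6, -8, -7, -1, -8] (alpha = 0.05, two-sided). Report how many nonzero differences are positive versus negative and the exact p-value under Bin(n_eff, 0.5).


Step 1: Discard zero differences. Original n = 12; n_eff = number of nonzero differences = 12.
Nonzero differences (with sign): -9, -4, -2, -1, -2, -4, -1, -6, -8, -7, -1, -8
Step 2: Count signs: positive = 0, negative = 12.
Step 3: Under H0: P(positive) = 0.5, so the number of positives S ~ Bin(12, 0.5).
Step 4: Two-sided exact p-value = sum of Bin(12,0.5) probabilities at or below the observed probability = 0.000488.
Step 5: alpha = 0.05. reject H0.

n_eff = 12, pos = 0, neg = 12, p = 0.000488, reject H0.


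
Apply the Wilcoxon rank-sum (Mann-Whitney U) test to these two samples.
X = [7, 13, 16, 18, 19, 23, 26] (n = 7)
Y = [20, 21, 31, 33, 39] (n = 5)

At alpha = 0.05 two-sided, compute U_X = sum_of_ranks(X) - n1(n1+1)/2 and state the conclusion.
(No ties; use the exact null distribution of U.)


Step 1: Combine and sort all 12 observations; assign midranks.
sorted (value, group): (7,X), (13,X), (16,X), (18,X), (19,X), (20,Y), (21,Y), (23,X), (26,X), (31,Y), (33,Y), (39,Y)
ranks: 7->1, 13->2, 16->3, 18->4, 19->5, 20->6, 21->7, 23->8, 26->9, 31->10, 33->11, 39->12
Step 2: Rank sum for X: R1 = 1 + 2 + 3 + 4 + 5 + 8 + 9 = 32.
Step 3: U_X = R1 - n1(n1+1)/2 = 32 - 7*8/2 = 32 - 28 = 4.
       U_Y = n1*n2 - U_X = 35 - 4 = 31.
Step 4: No ties, so the exact null distribution of U (based on enumerating the C(12,7) = 792 equally likely rank assignments) gives the two-sided p-value.
Step 5: p-value = 0.030303; compare to alpha = 0.05. reject H0.

U_X = 4, p = 0.030303, reject H0 at alpha = 0.05.


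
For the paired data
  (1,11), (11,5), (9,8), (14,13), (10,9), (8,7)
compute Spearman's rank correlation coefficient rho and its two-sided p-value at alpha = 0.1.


Step 1: Rank x and y separately (midranks; no ties here).
rank(x): 1->1, 11->5, 9->3, 14->6, 10->4, 8->2
rank(y): 11->5, 5->1, 8->3, 13->6, 9->4, 7->2
Step 2: d_i = R_x(i) - R_y(i); compute d_i^2.
  (1-5)^2=16, (5-1)^2=16, (3-3)^2=0, (6-6)^2=0, (4-4)^2=0, (2-2)^2=0
sum(d^2) = 32.
Step 3: rho = 1 - 6*32 / (6*(6^2 - 1)) = 1 - 192/210 = 0.085714.
Step 4: Under H0, t = rho * sqrt((n-2)/(1-rho^2)) = 0.1721 ~ t(4).
Step 5: Two-sided p-value from the t-distribution with 4 df = 0.871743.
Step 6: alpha = 0.1. fail to reject H0.

rho = 0.0857, p = 0.871743, fail to reject H0 at alpha = 0.1.


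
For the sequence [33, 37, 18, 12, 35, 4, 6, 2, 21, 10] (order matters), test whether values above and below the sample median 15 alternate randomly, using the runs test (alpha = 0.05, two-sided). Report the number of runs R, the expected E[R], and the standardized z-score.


Step 1: Compute median = 15; label A = above, B = below.
Labels in order: AAABABBBAB  (n_A = 5, n_B = 5)
Step 2: Count runs R = 6.
Step 3: Under H0 (random ordering), E[R] = 2*n_A*n_B/(n_A+n_B) + 1 = 2*5*5/10 + 1 = 6.0000.
        Var[R] = 2*n_A*n_B*(2*n_A*n_B - n_A - n_B) / ((n_A+n_B)^2 * (n_A+n_B-1)) = 2000/900 = 2.2222.
        SD[R] = 1.4907.
Step 4: R = E[R], so z = 0 with no continuity correction.
Step 5: Two-sided p-value via normal approximation = 2*(1 - Phi(|z|)) = 1.000000.
Step 6: alpha = 0.05. fail to reject H0.

R = 6, z = 0.0000, p = 1.000000, fail to reject H0.


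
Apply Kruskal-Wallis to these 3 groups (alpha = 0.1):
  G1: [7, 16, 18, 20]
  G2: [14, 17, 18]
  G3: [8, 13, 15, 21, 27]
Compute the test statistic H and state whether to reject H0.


Step 1: Combine all N = 12 observations and assign midranks.
sorted (value, group, rank): (7,G1,1), (8,G3,2), (13,G3,3), (14,G2,4), (15,G3,5), (16,G1,6), (17,G2,7), (18,G1,8.5), (18,G2,8.5), (20,G1,10), (21,G3,11), (27,G3,12)
Step 2: Sum ranks within each group.
R_1 = 25.5 (n_1 = 4)
R_2 = 19.5 (n_2 = 3)
R_3 = 33 (n_3 = 5)
Step 3: H = 12/(N(N+1)) * sum(R_i^2/n_i) - 3(N+1)
     = 12/(12*13) * (25.5^2/4 + 19.5^2/3 + 33^2/5) - 3*13
     = 0.076923 * 507.113 - 39
     = 0.008654.
Step 4: Ties present; correction factor C = 1 - 6/(12^3 - 12) = 0.996503. Corrected H = 0.008654 / 0.996503 = 0.008684.
Step 5: Under H0, H ~ chi^2(2); p-value = 0.995667.
Step 6: alpha = 0.1. fail to reject H0.

H = 0.0087, df = 2, p = 0.995667, fail to reject H0.


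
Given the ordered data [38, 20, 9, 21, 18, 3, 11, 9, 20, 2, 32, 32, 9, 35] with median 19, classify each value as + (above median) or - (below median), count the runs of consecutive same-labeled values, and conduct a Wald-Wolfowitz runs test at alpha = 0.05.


Step 1: Compute median = 19; label A = above, B = below.
Labels in order: AABABBBBABAABA  (n_A = 7, n_B = 7)
Step 2: Count runs R = 9.
Step 3: Under H0 (random ordering), E[R] = 2*n_A*n_B/(n_A+n_B) + 1 = 2*7*7/14 + 1 = 8.0000.
        Var[R] = 2*n_A*n_B*(2*n_A*n_B - n_A - n_B) / ((n_A+n_B)^2 * (n_A+n_B-1)) = 8232/2548 = 3.2308.
        SD[R] = 1.7974.
Step 4: Continuity-corrected z = (R - 0.5 - E[R]) / SD[R] = (9 - 0.5 - 8.0000) / 1.7974 = 0.2782.
Step 5: Two-sided p-value via normal approximation = 2*(1 - Phi(|z|)) = 0.780879.
Step 6: alpha = 0.05. fail to reject H0.

R = 9, z = 0.2782, p = 0.780879, fail to reject H0.


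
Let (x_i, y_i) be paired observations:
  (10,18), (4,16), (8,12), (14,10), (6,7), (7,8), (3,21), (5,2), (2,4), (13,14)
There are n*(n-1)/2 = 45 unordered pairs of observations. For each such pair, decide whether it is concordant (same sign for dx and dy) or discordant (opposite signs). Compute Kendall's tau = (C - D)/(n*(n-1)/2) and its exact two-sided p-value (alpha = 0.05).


Step 1: Enumerate the 45 unordered pairs (i,j) with i<j and classify each by sign(x_j-x_i) * sign(y_j-y_i).
  (1,2):dx=-6,dy=-2->C; (1,3):dx=-2,dy=-6->C; (1,4):dx=+4,dy=-8->D; (1,5):dx=-4,dy=-11->C
  (1,6):dx=-3,dy=-10->C; (1,7):dx=-7,dy=+3->D; (1,8):dx=-5,dy=-16->C; (1,9):dx=-8,dy=-14->C
  (1,10):dx=+3,dy=-4->D; (2,3):dx=+4,dy=-4->D; (2,4):dx=+10,dy=-6->D; (2,5):dx=+2,dy=-9->D
  (2,6):dx=+3,dy=-8->D; (2,7):dx=-1,dy=+5->D; (2,8):dx=+1,dy=-14->D; (2,9):dx=-2,dy=-12->C
  (2,10):dx=+9,dy=-2->D; (3,4):dx=+6,dy=-2->D; (3,5):dx=-2,dy=-5->C; (3,6):dx=-1,dy=-4->C
  (3,7):dx=-5,dy=+9->D; (3,8):dx=-3,dy=-10->C; (3,9):dx=-6,dy=-8->C; (3,10):dx=+5,dy=+2->C
  (4,5):dx=-8,dy=-3->C; (4,6):dx=-7,dy=-2->C; (4,7):dx=-11,dy=+11->D; (4,8):dx=-9,dy=-8->C
  (4,9):dx=-12,dy=-6->C; (4,10):dx=-1,dy=+4->D; (5,6):dx=+1,dy=+1->C; (5,7):dx=-3,dy=+14->D
  (5,8):dx=-1,dy=-5->C; (5,9):dx=-4,dy=-3->C; (5,10):dx=+7,dy=+7->C; (6,7):dx=-4,dy=+13->D
  (6,8):dx=-2,dy=-6->C; (6,9):dx=-5,dy=-4->C; (6,10):dx=+6,dy=+6->C; (7,8):dx=+2,dy=-19->D
  (7,9):dx=-1,dy=-17->C; (7,10):dx=+10,dy=-7->D; (8,9):dx=-3,dy=+2->D; (8,10):dx=+8,dy=+12->C
  (9,10):dx=+11,dy=+10->C
Step 2: C = 26, D = 19, total pairs = 45.
Step 3: tau = (C - D)/(n(n-1)/2) = (26 - 19)/45 = 0.155556.
Step 4: Exact two-sided p-value (enumerate n! = 3628800 permutations of y under H0): p = 0.600654.
Step 5: alpha = 0.05. fail to reject H0.

tau_b = 0.1556 (C=26, D=19), p = 0.600654, fail to reject H0.


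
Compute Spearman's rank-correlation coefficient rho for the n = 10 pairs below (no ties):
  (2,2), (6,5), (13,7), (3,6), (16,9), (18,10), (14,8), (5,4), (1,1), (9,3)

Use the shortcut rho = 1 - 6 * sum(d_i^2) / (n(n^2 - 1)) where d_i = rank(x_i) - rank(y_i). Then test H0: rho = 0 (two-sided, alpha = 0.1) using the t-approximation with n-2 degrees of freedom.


Step 1: Rank x and y separately (midranks; no ties here).
rank(x): 2->2, 6->5, 13->7, 3->3, 16->9, 18->10, 14->8, 5->4, 1->1, 9->6
rank(y): 2->2, 5->5, 7->7, 6->6, 9->9, 10->10, 8->8, 4->4, 1->1, 3->3
Step 2: d_i = R_x(i) - R_y(i); compute d_i^2.
  (2-2)^2=0, (5-5)^2=0, (7-7)^2=0, (3-6)^2=9, (9-9)^2=0, (10-10)^2=0, (8-8)^2=0, (4-4)^2=0, (1-1)^2=0, (6-3)^2=9
sum(d^2) = 18.
Step 3: rho = 1 - 6*18 / (10*(10^2 - 1)) = 1 - 108/990 = 0.890909.
Step 4: Under H0, t = rho * sqrt((n-2)/(1-rho^2)) = 5.5482 ~ t(8).
Step 5: Two-sided p-value from the t-distribution with 8 df = 0.000542.
Step 6: alpha = 0.1. reject H0.

rho = 0.8909, p = 0.000542, reject H0 at alpha = 0.1.


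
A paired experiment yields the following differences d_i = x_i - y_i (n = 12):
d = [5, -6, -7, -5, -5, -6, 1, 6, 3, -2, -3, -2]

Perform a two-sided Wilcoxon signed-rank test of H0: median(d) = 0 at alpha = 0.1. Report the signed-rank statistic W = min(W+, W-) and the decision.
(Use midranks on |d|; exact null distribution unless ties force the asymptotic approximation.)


Step 1: Drop any zero differences (none here) and take |d_i|.
|d| = [5, 6, 7, 5, 5, 6, 1, 6, 3, 2, 3, 2]
Step 2: Midrank |d_i| (ties get averaged ranks).
ranks: |5|->7, |6|->10, |7|->12, |5|->7, |5|->7, |6|->10, |1|->1, |6|->10, |3|->4.5, |2|->2.5, |3|->4.5, |2|->2.5
Step 3: Attach original signs; sum ranks with positive sign and with negative sign.
W+ = 7 + 1 + 10 + 4.5 = 22.5
W- = 10 + 12 + 7 + 7 + 10 + 2.5 + 4.5 + 2.5 = 55.5
(Check: W+ + W- = 78 should equal n(n+1)/2 = 78.)
Step 4: Test statistic W = min(W+, W-) = 22.5.
Step 5: Ties in |d|, so use the tie-corrected normal approximation.
        E[W] = n(n+1)/4 = 12*13/4 = 39.
        Tie groups: |d|=2 (t=2), |d|=3 (t=2), |d|=5 (t=3), |d|=6 (t=3); sum(t^3 - t) = 60.
        Var[W] = n(n+1)(2n+1)/24 - sum(t^3-t)/48 = 3900/24 - 60/48 = 161.25.
        z = (W - E[W]) / sqrt(Var[W]) = (22.5 - 39) / 12.6984 = -1.2994.
        Two-sided p = 2*Phi(z) = 0.193816.
Step 6: alpha = 0.1. fail to reject H0.

W+ = 22.5, W- = 55.5, W = min = 22.5, p = 0.193816, fail to reject H0.


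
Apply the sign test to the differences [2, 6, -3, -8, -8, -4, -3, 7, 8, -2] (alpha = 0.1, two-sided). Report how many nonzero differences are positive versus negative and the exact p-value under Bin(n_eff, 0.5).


Step 1: Discard zero differences. Original n = 10; n_eff = number of nonzero differences = 10.
Nonzero differences (with sign): +2, +6, -3, -8, -8, -4, -3, +7, +8, -2
Step 2: Count signs: positive = 4, negative = 6.
Step 3: Under H0: P(positive) = 0.5, so the number of positives S ~ Bin(10, 0.5).
Step 4: Two-sided exact p-value = sum of Bin(10,0.5) probabilities at or below the observed probability = 0.753906.
Step 5: alpha = 0.1. fail to reject H0.

n_eff = 10, pos = 4, neg = 6, p = 0.753906, fail to reject H0.


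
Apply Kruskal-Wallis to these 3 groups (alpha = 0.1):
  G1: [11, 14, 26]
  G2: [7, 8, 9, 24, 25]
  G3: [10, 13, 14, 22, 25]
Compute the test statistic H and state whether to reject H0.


Step 1: Combine all N = 13 observations and assign midranks.
sorted (value, group, rank): (7,G2,1), (8,G2,2), (9,G2,3), (10,G3,4), (11,G1,5), (13,G3,6), (14,G1,7.5), (14,G3,7.5), (22,G3,9), (24,G2,10), (25,G2,11.5), (25,G3,11.5), (26,G1,13)
Step 2: Sum ranks within each group.
R_1 = 25.5 (n_1 = 3)
R_2 = 27.5 (n_2 = 5)
R_3 = 38 (n_3 = 5)
Step 3: H = 12/(N(N+1)) * sum(R_i^2/n_i) - 3(N+1)
     = 12/(13*14) * (25.5^2/3 + 27.5^2/5 + 38^2/5) - 3*14
     = 0.065934 * 656.8 - 42
     = 1.305495.
Step 4: Ties present; correction factor C = 1 - 12/(13^3 - 13) = 0.994505. Corrected H = 1.305495 / 0.994505 = 1.312707.
Step 5: Under H0, H ~ chi^2(2); p-value = 0.518739.
Step 6: alpha = 0.1. fail to reject H0.

H = 1.3127, df = 2, p = 0.518739, fail to reject H0.


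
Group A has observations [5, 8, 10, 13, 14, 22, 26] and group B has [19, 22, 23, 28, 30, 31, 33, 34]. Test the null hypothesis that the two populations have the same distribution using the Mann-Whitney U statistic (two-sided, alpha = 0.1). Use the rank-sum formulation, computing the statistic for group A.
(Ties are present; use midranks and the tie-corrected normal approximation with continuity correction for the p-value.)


Step 1: Combine and sort all 15 observations; assign midranks.
sorted (value, group): (5,X), (8,X), (10,X), (13,X), (14,X), (19,Y), (22,X), (22,Y), (23,Y), (26,X), (28,Y), (30,Y), (31,Y), (33,Y), (34,Y)
ranks: 5->1, 8->2, 10->3, 13->4, 14->5, 19->6, 22->7.5, 22->7.5, 23->9, 26->10, 28->11, 30->12, 31->13, 33->14, 34->15
Step 2: Rank sum for X: R1 = 1 + 2 + 3 + 4 + 5 + 7.5 + 10 = 32.5.
Step 3: U_X = R1 - n1(n1+1)/2 = 32.5 - 7*8/2 = 32.5 - 28 = 4.5.
       U_Y = n1*n2 - U_X = 56 - 4.5 = 51.5.
Step 4: Ties are present, so use the tie-corrected normal approximation (with continuity correction) for the p-value.
Step 5: p-value = 0.007719; compare to alpha = 0.1. reject H0.

U_X = 4.5, p = 0.007719, reject H0 at alpha = 0.1.


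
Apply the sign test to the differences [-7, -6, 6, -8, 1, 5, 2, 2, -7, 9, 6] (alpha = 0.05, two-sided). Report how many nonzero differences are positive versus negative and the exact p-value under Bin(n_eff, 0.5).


Step 1: Discard zero differences. Original n = 11; n_eff = number of nonzero differences = 11.
Nonzero differences (with sign): -7, -6, +6, -8, +1, +5, +2, +2, -7, +9, +6
Step 2: Count signs: positive = 7, negative = 4.
Step 3: Under H0: P(positive) = 0.5, so the number of positives S ~ Bin(11, 0.5).
Step 4: Two-sided exact p-value = sum of Bin(11,0.5) probabilities at or below the observed probability = 0.548828.
Step 5: alpha = 0.05. fail to reject H0.

n_eff = 11, pos = 7, neg = 4, p = 0.548828, fail to reject H0.


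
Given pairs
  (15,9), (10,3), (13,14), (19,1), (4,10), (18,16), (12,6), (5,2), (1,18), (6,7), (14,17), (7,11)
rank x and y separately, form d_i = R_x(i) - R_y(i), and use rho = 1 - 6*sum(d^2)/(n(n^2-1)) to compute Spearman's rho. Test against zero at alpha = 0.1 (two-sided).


Step 1: Rank x and y separately (midranks; no ties here).
rank(x): 15->10, 10->6, 13->8, 19->12, 4->2, 18->11, 12->7, 5->3, 1->1, 6->4, 14->9, 7->5
rank(y): 9->6, 3->3, 14->9, 1->1, 10->7, 16->10, 6->4, 2->2, 18->12, 7->5, 17->11, 11->8
Step 2: d_i = R_x(i) - R_y(i); compute d_i^2.
  (10-6)^2=16, (6-3)^2=9, (8-9)^2=1, (12-1)^2=121, (2-7)^2=25, (11-10)^2=1, (7-4)^2=9, (3-2)^2=1, (1-12)^2=121, (4-5)^2=1, (9-11)^2=4, (5-8)^2=9
sum(d^2) = 318.
Step 3: rho = 1 - 6*318 / (12*(12^2 - 1)) = 1 - 1908/1716 = -0.111888.
Step 4: Under H0, t = rho * sqrt((n-2)/(1-rho^2)) = -0.3561 ~ t(10).
Step 5: Two-sided p-value from the t-distribution with 10 df = 0.729195.
Step 6: alpha = 0.1. fail to reject H0.

rho = -0.1119, p = 0.729195, fail to reject H0 at alpha = 0.1.


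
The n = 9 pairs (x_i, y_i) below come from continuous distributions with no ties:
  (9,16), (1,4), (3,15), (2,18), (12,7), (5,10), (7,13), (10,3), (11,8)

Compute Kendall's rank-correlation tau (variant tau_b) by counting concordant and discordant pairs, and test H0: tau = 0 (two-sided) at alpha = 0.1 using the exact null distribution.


Step 1: Enumerate the 36 unordered pairs (i,j) with i<j and classify each by sign(x_j-x_i) * sign(y_j-y_i).
  (1,2):dx=-8,dy=-12->C; (1,3):dx=-6,dy=-1->C; (1,4):dx=-7,dy=+2->D; (1,5):dx=+3,dy=-9->D
  (1,6):dx=-4,dy=-6->C; (1,7):dx=-2,dy=-3->C; (1,8):dx=+1,dy=-13->D; (1,9):dx=+2,dy=-8->D
  (2,3):dx=+2,dy=+11->C; (2,4):dx=+1,dy=+14->C; (2,5):dx=+11,dy=+3->C; (2,6):dx=+4,dy=+6->C
  (2,7):dx=+6,dy=+9->C; (2,8):dx=+9,dy=-1->D; (2,9):dx=+10,dy=+4->C; (3,4):dx=-1,dy=+3->D
  (3,5):dx=+9,dy=-8->D; (3,6):dx=+2,dy=-5->D; (3,7):dx=+4,dy=-2->D; (3,8):dx=+7,dy=-12->D
  (3,9):dx=+8,dy=-7->D; (4,5):dx=+10,dy=-11->D; (4,6):dx=+3,dy=-8->D; (4,7):dx=+5,dy=-5->D
  (4,8):dx=+8,dy=-15->D; (4,9):dx=+9,dy=-10->D; (5,6):dx=-7,dy=+3->D; (5,7):dx=-5,dy=+6->D
  (5,8):dx=-2,dy=-4->C; (5,9):dx=-1,dy=+1->D; (6,7):dx=+2,dy=+3->C; (6,8):dx=+5,dy=-7->D
  (6,9):dx=+6,dy=-2->D; (7,8):dx=+3,dy=-10->D; (7,9):dx=+4,dy=-5->D; (8,9):dx=+1,dy=+5->C
Step 2: C = 13, D = 23, total pairs = 36.
Step 3: tau = (C - D)/(n(n-1)/2) = (13 - 23)/36 = -0.277778.
Step 4: Exact two-sided p-value (enumerate n! = 362880 permutations of y under H0): p = 0.358488.
Step 5: alpha = 0.1. fail to reject H0.

tau_b = -0.2778 (C=13, D=23), p = 0.358488, fail to reject H0.


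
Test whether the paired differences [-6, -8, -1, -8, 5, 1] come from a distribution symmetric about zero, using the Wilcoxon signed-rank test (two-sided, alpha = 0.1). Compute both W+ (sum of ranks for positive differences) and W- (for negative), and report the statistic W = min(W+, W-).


Step 1: Drop any zero differences (none here) and take |d_i|.
|d| = [6, 8, 1, 8, 5, 1]
Step 2: Midrank |d_i| (ties get averaged ranks).
ranks: |6|->4, |8|->5.5, |1|->1.5, |8|->5.5, |5|->3, |1|->1.5
Step 3: Attach original signs; sum ranks with positive sign and with negative sign.
W+ = 3 + 1.5 = 4.5
W- = 4 + 5.5 + 1.5 + 5.5 = 16.5
(Check: W+ + W- = 21 should equal n(n+1)/2 = 21.)
Step 4: Test statistic W = min(W+, W-) = 4.5.
Step 5: Ties in |d|, so use the tie-corrected normal approximation.
        E[W] = n(n+1)/4 = 6*7/4 = 10.5.
        Tie groups: |d|=1 (t=2), |d|=8 (t=2); sum(t^3 - t) = 12.
        Var[W] = n(n+1)(2n+1)/24 - sum(t^3-t)/48 = 546/24 - 12/48 = 22.5.
        z = (W - E[W]) / sqrt(Var[W]) = (4.5 - 10.5) / 4.7434 = -1.2649.
        Two-sided p = 2*Phi(z) = 0.205903.
Step 6: alpha = 0.1. fail to reject H0.

W+ = 4.5, W- = 16.5, W = min = 4.5, p = 0.205903, fail to reject H0.


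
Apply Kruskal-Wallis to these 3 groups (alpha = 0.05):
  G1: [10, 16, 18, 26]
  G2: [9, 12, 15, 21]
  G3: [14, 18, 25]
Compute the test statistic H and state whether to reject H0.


Step 1: Combine all N = 11 observations and assign midranks.
sorted (value, group, rank): (9,G2,1), (10,G1,2), (12,G2,3), (14,G3,4), (15,G2,5), (16,G1,6), (18,G1,7.5), (18,G3,7.5), (21,G2,9), (25,G3,10), (26,G1,11)
Step 2: Sum ranks within each group.
R_1 = 26.5 (n_1 = 4)
R_2 = 18 (n_2 = 4)
R_3 = 21.5 (n_3 = 3)
Step 3: H = 12/(N(N+1)) * sum(R_i^2/n_i) - 3(N+1)
     = 12/(11*12) * (26.5^2/4 + 18^2/4 + 21.5^2/3) - 3*12
     = 0.090909 * 410.646 - 36
     = 1.331439.
Step 4: Ties present; correction factor C = 1 - 6/(11^3 - 11) = 0.995455. Corrected H = 1.331439 / 0.995455 = 1.337519.
Step 5: Under H0, H ~ chi^2(2); p-value = 0.512344.
Step 6: alpha = 0.05. fail to reject H0.

H = 1.3375, df = 2, p = 0.512344, fail to reject H0.


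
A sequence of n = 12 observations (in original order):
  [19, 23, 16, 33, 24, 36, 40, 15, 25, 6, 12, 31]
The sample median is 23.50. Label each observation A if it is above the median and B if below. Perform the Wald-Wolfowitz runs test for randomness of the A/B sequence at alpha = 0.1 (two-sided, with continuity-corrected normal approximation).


Step 1: Compute median = 23.50; label A = above, B = below.
Labels in order: BBBAAAABABBA  (n_A = 6, n_B = 6)
Step 2: Count runs R = 6.
Step 3: Under H0 (random ordering), E[R] = 2*n_A*n_B/(n_A+n_B) + 1 = 2*6*6/12 + 1 = 7.0000.
        Var[R] = 2*n_A*n_B*(2*n_A*n_B - n_A - n_B) / ((n_A+n_B)^2 * (n_A+n_B-1)) = 4320/1584 = 2.7273.
        SD[R] = 1.6514.
Step 4: Continuity-corrected z = (R + 0.5 - E[R]) / SD[R] = (6 + 0.5 - 7.0000) / 1.6514 = -0.3028.
Step 5: Two-sided p-value via normal approximation = 2*(1 - Phi(|z|)) = 0.762069.
Step 6: alpha = 0.1. fail to reject H0.

R = 6, z = -0.3028, p = 0.762069, fail to reject H0.


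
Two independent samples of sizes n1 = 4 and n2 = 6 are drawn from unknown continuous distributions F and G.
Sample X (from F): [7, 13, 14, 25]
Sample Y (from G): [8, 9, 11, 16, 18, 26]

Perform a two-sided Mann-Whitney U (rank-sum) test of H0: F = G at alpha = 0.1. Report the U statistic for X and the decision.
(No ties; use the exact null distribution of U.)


Step 1: Combine and sort all 10 observations; assign midranks.
sorted (value, group): (7,X), (8,Y), (9,Y), (11,Y), (13,X), (14,X), (16,Y), (18,Y), (25,X), (26,Y)
ranks: 7->1, 8->2, 9->3, 11->4, 13->5, 14->6, 16->7, 18->8, 25->9, 26->10
Step 2: Rank sum for X: R1 = 1 + 5 + 6 + 9 = 21.
Step 3: U_X = R1 - n1(n1+1)/2 = 21 - 4*5/2 = 21 - 10 = 11.
       U_Y = n1*n2 - U_X = 24 - 11 = 13.
Step 4: No ties, so the exact null distribution of U (based on enumerating the C(10,4) = 210 equally likely rank assignments) gives the two-sided p-value.
Step 5: p-value = 0.914286; compare to alpha = 0.1. fail to reject H0.

U_X = 11, p = 0.914286, fail to reject H0 at alpha = 0.1.


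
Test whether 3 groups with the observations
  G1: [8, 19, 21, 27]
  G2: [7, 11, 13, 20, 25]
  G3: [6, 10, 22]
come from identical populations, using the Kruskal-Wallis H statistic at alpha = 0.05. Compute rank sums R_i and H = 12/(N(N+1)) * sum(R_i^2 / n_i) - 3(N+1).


Step 1: Combine all N = 12 observations and assign midranks.
sorted (value, group, rank): (6,G3,1), (7,G2,2), (8,G1,3), (10,G3,4), (11,G2,5), (13,G2,6), (19,G1,7), (20,G2,8), (21,G1,9), (22,G3,10), (25,G2,11), (27,G1,12)
Step 2: Sum ranks within each group.
R_1 = 31 (n_1 = 4)
R_2 = 32 (n_2 = 5)
R_3 = 15 (n_3 = 3)
Step 3: H = 12/(N(N+1)) * sum(R_i^2/n_i) - 3(N+1)
     = 12/(12*13) * (31^2/4 + 32^2/5 + 15^2/3) - 3*13
     = 0.076923 * 520.05 - 39
     = 1.003846.
Step 4: No ties, so H is used without correction.
Step 5: Under H0, H ~ chi^2(2); p-value = 0.605365.
Step 6: alpha = 0.05. fail to reject H0.

H = 1.0038, df = 2, p = 0.605365, fail to reject H0.


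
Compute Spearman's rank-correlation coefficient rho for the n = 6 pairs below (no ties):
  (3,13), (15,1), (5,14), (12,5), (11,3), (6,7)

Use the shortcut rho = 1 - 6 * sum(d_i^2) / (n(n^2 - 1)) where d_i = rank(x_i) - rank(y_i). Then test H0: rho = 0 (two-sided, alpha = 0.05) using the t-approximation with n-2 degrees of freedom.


Step 1: Rank x and y separately (midranks; no ties here).
rank(x): 3->1, 15->6, 5->2, 12->5, 11->4, 6->3
rank(y): 13->5, 1->1, 14->6, 5->3, 3->2, 7->4
Step 2: d_i = R_x(i) - R_y(i); compute d_i^2.
  (1-5)^2=16, (6-1)^2=25, (2-6)^2=16, (5-3)^2=4, (4-2)^2=4, (3-4)^2=1
sum(d^2) = 66.
Step 3: rho = 1 - 6*66 / (6*(6^2 - 1)) = 1 - 396/210 = -0.885714.
Step 4: Under H0, t = rho * sqrt((n-2)/(1-rho^2)) = -3.8158 ~ t(4).
Step 5: Two-sided p-value from the t-distribution with 4 df = 0.018845.
Step 6: alpha = 0.05. reject H0.

rho = -0.8857, p = 0.018845, reject H0 at alpha = 0.05.


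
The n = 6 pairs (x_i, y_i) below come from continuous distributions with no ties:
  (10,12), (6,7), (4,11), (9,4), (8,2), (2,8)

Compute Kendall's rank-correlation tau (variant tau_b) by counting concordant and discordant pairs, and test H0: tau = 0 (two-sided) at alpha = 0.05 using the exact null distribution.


Step 1: Enumerate the 15 unordered pairs (i,j) with i<j and classify each by sign(x_j-x_i) * sign(y_j-y_i).
  (1,2):dx=-4,dy=-5->C; (1,3):dx=-6,dy=-1->C; (1,4):dx=-1,dy=-8->C; (1,5):dx=-2,dy=-10->C
  (1,6):dx=-8,dy=-4->C; (2,3):dx=-2,dy=+4->D; (2,4):dx=+3,dy=-3->D; (2,5):dx=+2,dy=-5->D
  (2,6):dx=-4,dy=+1->D; (3,4):dx=+5,dy=-7->D; (3,5):dx=+4,dy=-9->D; (3,6):dx=-2,dy=-3->C
  (4,5):dx=-1,dy=-2->C; (4,6):dx=-7,dy=+4->D; (5,6):dx=-6,dy=+6->D
Step 2: C = 7, D = 8, total pairs = 15.
Step 3: tau = (C - D)/(n(n-1)/2) = (7 - 8)/15 = -0.066667.
Step 4: Exact two-sided p-value (enumerate n! = 720 permutations of y under H0): p = 1.000000.
Step 5: alpha = 0.05. fail to reject H0.

tau_b = -0.0667 (C=7, D=8), p = 1.000000, fail to reject H0.


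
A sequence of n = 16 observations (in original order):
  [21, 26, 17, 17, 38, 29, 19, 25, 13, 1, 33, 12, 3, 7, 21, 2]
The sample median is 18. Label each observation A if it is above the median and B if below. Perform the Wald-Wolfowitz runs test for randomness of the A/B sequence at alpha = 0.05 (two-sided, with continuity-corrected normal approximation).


Step 1: Compute median = 18; label A = above, B = below.
Labels in order: AABBAAAABBABBBAB  (n_A = 8, n_B = 8)
Step 2: Count runs R = 8.
Step 3: Under H0 (random ordering), E[R] = 2*n_A*n_B/(n_A+n_B) + 1 = 2*8*8/16 + 1 = 9.0000.
        Var[R] = 2*n_A*n_B*(2*n_A*n_B - n_A - n_B) / ((n_A+n_B)^2 * (n_A+n_B-1)) = 14336/3840 = 3.7333.
        SD[R] = 1.9322.
Step 4: Continuity-corrected z = (R + 0.5 - E[R]) / SD[R] = (8 + 0.5 - 9.0000) / 1.9322 = -0.2588.
Step 5: Two-sided p-value via normal approximation = 2*(1 - Phi(|z|)) = 0.795809.
Step 6: alpha = 0.05. fail to reject H0.

R = 8, z = -0.2588, p = 0.795809, fail to reject H0.
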